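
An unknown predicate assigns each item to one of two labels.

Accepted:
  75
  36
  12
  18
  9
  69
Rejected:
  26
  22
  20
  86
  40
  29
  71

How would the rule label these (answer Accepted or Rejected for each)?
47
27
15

Rejected, Accepted, Accepted

The simplest hypothesis consistent with all the labels is: multiple of 3.
47: 47 = 3·15 + 2 — doesn't qualify, so Rejected.
27: 27 = 3·9 — satisfies this, so Accepted.
15: 15 = 3·5 — satisfies this, so Accepted.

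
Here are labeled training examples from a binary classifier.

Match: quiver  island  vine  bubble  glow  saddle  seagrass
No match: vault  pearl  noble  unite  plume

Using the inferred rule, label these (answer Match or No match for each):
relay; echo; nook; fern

The common property of the 'Match' items is: even length. No 'No match' item has it.
relay → length 5 → No match. echo → length 4 → Match. nook → length 4 → Match. fern → length 4 → Match.

No match, Match, Match, Match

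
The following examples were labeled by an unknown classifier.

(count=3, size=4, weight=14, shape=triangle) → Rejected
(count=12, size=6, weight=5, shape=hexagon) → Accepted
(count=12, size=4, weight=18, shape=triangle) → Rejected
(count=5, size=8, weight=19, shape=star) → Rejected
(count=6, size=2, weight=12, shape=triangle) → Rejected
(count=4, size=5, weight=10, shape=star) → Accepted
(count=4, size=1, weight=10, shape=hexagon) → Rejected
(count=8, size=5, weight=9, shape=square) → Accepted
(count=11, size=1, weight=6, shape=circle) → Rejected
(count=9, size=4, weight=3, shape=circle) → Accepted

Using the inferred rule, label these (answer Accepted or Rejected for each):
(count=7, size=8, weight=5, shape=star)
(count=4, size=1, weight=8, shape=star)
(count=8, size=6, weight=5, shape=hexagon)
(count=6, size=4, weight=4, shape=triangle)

Accepted, Rejected, Accepted, Accepted

Every 'Accepted' example satisfies: weight ≤ 10 AND size ≥ 2. None of the 'Rejected' examples do.
(count=7, size=8, weight=5, shape=star): weight = 5, size = 8, qualifies → Accepted. (count=4, size=1, weight=8, shape=star): weight = 8, size = 1, doesn't match → Rejected. (count=8, size=6, weight=5, shape=hexagon): weight = 5, size = 6, qualifies → Accepted. (count=6, size=4, weight=4, shape=triangle): weight = 4, size = 4, qualifies → Accepted.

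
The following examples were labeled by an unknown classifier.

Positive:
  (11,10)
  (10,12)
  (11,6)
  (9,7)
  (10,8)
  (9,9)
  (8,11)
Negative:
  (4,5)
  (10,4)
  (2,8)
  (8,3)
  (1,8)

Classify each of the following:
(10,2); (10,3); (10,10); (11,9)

A rule that fits every label: sum ≥ 16 — true of each 'Positive' example, false of each 'Negative' one.

Negative, Negative, Positive, Positive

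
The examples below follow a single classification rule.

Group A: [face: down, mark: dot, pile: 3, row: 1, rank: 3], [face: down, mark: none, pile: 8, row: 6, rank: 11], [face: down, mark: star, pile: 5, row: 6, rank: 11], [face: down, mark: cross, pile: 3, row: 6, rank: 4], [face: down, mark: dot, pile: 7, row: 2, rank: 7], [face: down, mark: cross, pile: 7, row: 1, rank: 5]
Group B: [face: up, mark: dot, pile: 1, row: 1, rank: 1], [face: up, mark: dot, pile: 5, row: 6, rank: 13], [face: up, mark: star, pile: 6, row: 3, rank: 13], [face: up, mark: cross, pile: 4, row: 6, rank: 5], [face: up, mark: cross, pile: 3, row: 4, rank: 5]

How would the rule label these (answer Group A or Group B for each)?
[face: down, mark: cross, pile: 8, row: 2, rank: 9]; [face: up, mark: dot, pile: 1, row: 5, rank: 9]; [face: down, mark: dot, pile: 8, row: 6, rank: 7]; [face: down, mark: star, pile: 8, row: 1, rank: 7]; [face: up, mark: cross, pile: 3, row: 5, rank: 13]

Group A, Group B, Group A, Group A, Group B

The pattern is that an item is 'Group A' exactly when: face is down.
[face: down, mark: cross, pile: 8, row: 2, rank: 9]: face is down, meets the rule → Group A.
[face: up, mark: dot, pile: 1, row: 5, rank: 9]: face is up, doesn't match → Group B.
[face: down, mark: dot, pile: 8, row: 6, rank: 7]: face is down, meets the rule → Group A.
[face: down, mark: star, pile: 8, row: 1, rank: 7]: face is down, meets the rule → Group A.
[face: up, mark: cross, pile: 3, row: 5, rank: 13]: face is up, doesn't match → Group B.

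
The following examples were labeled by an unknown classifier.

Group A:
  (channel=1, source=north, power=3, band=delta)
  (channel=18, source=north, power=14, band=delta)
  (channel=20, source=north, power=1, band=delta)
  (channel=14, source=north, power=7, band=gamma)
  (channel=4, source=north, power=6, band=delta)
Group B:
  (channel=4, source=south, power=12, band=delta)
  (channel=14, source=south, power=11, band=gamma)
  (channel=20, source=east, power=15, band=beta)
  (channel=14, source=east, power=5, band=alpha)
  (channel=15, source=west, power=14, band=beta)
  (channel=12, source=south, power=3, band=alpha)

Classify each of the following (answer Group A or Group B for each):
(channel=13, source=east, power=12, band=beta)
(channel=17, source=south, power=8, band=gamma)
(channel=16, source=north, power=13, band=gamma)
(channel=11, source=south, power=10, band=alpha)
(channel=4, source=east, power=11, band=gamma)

Group B, Group B, Group A, Group B, Group B

The distinguishing property — source is north — holds for all the 'Group A' cases and none of the 'Group B' cases.
(channel=13, source=east, power=12, band=beta): source is east — does not fit, so Group B. (channel=17, source=south, power=8, band=gamma): source is south — does not fit, so Group B. (channel=16, source=north, power=13, band=gamma): source is north — passes, so Group A. (channel=11, source=south, power=10, band=alpha): source is south — does not fit, so Group B. (channel=4, source=east, power=11, band=gamma): source is east — does not fit, so Group B.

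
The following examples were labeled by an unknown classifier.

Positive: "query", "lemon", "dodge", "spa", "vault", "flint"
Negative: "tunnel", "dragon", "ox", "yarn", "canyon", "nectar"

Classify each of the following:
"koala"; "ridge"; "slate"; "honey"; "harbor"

A rule that fits every label: odd length — true of each 'Positive' example, false of each 'Negative' one.
"koala" → length 5 → Positive.
"ridge" → length 5 → Positive.
"slate" → length 5 → Positive.
"honey" → length 5 → Positive.
"harbor" → length 6 → Negative.

Positive, Positive, Positive, Positive, Negative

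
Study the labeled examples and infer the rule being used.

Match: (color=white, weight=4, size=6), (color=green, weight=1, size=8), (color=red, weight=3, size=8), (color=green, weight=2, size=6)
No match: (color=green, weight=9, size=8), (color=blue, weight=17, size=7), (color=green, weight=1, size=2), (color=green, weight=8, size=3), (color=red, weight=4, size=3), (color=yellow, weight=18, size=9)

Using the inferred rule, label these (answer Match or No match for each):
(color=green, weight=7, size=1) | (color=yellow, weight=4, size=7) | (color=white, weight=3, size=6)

A rule that fits every label: size ≥ 6 AND weight ≤ 4 — true of each 'Match' example, false of each 'No match' one.
No match: (color=green, weight=7, size=1), since size = 1, weight = 7. Match: (color=yellow, weight=4, size=7), since size = 7, weight = 4. Match: (color=white, weight=3, size=6), since size = 6, weight = 3.

No match, Match, Match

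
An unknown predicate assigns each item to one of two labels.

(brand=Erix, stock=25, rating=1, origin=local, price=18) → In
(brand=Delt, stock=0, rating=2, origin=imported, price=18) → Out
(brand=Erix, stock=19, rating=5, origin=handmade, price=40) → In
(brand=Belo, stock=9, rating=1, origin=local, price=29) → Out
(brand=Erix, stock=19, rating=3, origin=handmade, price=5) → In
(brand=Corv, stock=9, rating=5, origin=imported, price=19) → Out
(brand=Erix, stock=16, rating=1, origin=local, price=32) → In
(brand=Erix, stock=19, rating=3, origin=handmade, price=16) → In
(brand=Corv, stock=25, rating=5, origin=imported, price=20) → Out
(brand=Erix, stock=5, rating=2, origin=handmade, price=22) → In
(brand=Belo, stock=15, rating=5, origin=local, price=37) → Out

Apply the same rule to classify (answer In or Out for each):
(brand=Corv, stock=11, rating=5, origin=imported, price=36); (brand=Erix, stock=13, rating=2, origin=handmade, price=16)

Out, In

The distinguishing property — brand is Erix — holds for all the 'In' cases and none of the 'Out' cases.
(brand=Corv, stock=11, rating=5, origin=imported, price=36): Out (brand is Corv). (brand=Erix, stock=13, rating=2, origin=handmade, price=16): In (brand is Erix).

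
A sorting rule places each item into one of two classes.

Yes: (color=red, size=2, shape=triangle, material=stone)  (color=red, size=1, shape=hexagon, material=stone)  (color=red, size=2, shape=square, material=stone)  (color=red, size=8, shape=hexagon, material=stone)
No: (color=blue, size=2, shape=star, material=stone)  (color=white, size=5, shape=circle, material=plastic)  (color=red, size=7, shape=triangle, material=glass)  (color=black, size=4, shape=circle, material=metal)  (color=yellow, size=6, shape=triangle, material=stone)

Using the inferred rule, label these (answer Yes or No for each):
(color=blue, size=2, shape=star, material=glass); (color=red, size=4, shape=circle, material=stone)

No, Yes

The rule appears to be: color is red AND material is stone.
(color=blue, size=2, shape=star, material=glass): color is blue, material is glass, lacks this property → No. (color=red, size=4, shape=circle, material=stone): color is red, material is stone, meets the rule → Yes.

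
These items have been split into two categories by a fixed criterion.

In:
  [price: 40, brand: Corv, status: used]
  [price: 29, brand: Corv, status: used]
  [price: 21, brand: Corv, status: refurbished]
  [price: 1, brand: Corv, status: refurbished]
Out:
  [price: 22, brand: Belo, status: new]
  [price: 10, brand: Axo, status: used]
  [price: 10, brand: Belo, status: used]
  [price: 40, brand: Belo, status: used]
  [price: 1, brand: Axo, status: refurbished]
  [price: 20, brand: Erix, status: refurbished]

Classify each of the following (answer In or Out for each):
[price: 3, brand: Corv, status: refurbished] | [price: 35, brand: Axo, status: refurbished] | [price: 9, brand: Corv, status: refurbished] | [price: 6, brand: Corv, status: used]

In, Out, In, In

All 'In' examples share one property — brand is Corv — and every 'Out' example lacks it.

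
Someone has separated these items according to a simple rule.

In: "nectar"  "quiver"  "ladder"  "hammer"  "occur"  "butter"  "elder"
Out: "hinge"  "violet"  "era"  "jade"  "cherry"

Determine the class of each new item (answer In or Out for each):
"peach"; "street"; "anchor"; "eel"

Out, Out, In, Out

Looking at the examples, the only property every 'In' case has and every 'Out' case lacks is: ends with 'r'.
"peach": ends with 'h' — fails the rule, so Out.
"street": ends with 't' — fails the rule, so Out.
"anchor": ends with 'r' — checks out, so In.
"eel": ends with 'l' — fails the rule, so Out.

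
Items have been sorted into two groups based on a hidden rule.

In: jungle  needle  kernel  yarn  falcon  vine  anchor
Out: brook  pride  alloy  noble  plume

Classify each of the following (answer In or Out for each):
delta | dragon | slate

Out, In, Out

The pattern is that an item is 'In' exactly when: even length.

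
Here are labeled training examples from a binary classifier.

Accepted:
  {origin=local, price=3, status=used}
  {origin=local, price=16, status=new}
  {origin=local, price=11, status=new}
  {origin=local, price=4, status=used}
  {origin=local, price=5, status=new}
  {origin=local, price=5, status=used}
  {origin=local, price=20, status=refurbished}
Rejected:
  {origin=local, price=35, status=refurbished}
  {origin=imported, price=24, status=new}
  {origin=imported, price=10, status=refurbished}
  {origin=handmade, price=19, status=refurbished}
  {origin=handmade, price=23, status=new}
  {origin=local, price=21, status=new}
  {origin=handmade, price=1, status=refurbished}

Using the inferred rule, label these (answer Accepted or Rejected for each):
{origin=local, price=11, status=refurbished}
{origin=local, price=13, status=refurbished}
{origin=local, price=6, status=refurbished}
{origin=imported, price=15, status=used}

One predicate separates the groups cleanly: origin is local AND price ≤ 20.
{origin=local, price=11, status=refurbished}: Accepted (origin is local, price = 11). {origin=local, price=13, status=refurbished}: Accepted (origin is local, price = 13). {origin=local, price=6, status=refurbished}: Accepted (origin is local, price = 6). {origin=imported, price=15, status=used}: Rejected (origin is imported, price = 15).

Accepted, Accepted, Accepted, Rejected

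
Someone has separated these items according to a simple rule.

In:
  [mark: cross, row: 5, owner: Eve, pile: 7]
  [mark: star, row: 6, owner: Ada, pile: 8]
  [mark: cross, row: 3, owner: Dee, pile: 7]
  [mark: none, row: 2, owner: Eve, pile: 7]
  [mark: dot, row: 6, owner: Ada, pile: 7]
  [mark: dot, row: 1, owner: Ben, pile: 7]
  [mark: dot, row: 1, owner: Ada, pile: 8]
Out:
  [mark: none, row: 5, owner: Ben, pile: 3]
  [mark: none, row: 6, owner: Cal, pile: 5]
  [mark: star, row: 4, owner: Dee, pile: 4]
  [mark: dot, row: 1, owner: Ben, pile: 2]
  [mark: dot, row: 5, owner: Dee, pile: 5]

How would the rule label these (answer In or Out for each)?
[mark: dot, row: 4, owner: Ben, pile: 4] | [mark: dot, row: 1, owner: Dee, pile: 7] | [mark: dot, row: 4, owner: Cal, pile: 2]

Out, In, Out

The simplest hypothesis consistent with all the labels is: pile ≥ 7.
[mark: dot, row: 4, owner: Ben, pile: 4]: Out (pile = 4). [mark: dot, row: 1, owner: Dee, pile: 7]: In (pile = 7). [mark: dot, row: 4, owner: Cal, pile: 2]: Out (pile = 2).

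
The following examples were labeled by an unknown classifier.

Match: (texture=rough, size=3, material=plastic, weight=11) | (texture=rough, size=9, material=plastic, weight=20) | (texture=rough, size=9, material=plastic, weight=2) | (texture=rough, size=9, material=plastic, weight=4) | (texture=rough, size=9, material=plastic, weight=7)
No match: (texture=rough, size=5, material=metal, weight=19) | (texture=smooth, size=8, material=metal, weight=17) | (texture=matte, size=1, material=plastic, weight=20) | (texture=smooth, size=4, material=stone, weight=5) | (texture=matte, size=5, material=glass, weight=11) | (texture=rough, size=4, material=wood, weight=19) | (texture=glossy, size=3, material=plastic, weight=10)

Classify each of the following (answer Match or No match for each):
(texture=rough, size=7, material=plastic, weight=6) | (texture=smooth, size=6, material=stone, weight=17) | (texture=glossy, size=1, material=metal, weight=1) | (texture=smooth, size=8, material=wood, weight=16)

Rule: material is plastic AND texture is rough. This holds for each 'Match' example and fails for each 'No match' one.
Match: (texture=rough, size=7, material=plastic, weight=6), since material is plastic, texture is rough. No match: (texture=smooth, size=6, material=stone, weight=17), since material is stone, texture is smooth. No match: (texture=glossy, size=1, material=metal, weight=1), since material is metal, texture is glossy. No match: (texture=smooth, size=8, material=wood, weight=16), since material is wood, texture is smooth.

Match, No match, No match, No match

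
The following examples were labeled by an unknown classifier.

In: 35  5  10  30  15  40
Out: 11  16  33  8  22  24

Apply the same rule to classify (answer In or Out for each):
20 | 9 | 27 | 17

In, Out, Out, Out

The distinguishing property — multiple of 5 — holds for all the 'In' cases and none of the 'Out' cases.
20: 20 = 5·4, satisfies this → In.
9: 9 = 5·1 + 4, does not fit → Out.
27: 27 = 5·5 + 2, does not fit → Out.
17: 17 = 5·3 + 2, does not fit → Out.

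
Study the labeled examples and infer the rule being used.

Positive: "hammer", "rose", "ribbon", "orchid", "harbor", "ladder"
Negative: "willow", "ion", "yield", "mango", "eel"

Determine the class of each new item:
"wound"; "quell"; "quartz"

Negative, Negative, Positive

Looking at the examples, the only property every 'Positive' case has and every 'Negative' case lacks is: contains 'r'.
"wound": Negative (no 'r').
"quell": Negative (no 'r').
"quartz": Positive (has 'r').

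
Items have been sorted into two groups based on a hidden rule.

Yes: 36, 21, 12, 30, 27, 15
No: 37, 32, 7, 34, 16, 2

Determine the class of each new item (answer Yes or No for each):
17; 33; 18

Every 'Yes' example satisfies: multiple of 3. None of the 'No' examples do.
17: No (17 = 3·5 + 2). 33: Yes (33 = 3·11). 18: Yes (18 = 3·6).

No, Yes, Yes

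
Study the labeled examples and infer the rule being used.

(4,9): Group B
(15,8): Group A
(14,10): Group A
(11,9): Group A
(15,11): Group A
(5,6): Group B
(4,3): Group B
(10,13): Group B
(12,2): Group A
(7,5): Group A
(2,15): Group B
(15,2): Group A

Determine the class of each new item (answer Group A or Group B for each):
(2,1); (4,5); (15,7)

All 'Group A' examples share one property — first > second AND sum ≥ 11 — and every 'Group B' example lacks it.
(2,1) → 2 > 1, 2+1 = 3 → Group B. (4,5) → 4 < 5, 4+5 = 9 → Group B. (15,7) → 15 > 7, 15+7 = 22 → Group A.

Group B, Group B, Group A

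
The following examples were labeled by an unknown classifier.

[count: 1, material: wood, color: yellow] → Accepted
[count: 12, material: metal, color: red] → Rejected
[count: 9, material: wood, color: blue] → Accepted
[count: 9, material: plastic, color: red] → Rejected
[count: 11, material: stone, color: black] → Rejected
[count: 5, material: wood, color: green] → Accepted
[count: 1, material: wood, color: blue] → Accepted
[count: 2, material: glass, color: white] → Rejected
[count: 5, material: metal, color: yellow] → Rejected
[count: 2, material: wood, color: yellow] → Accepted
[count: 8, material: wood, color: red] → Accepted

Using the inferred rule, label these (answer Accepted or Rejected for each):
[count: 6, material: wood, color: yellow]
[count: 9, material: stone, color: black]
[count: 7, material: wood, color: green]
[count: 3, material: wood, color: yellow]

Accepted, Rejected, Accepted, Accepted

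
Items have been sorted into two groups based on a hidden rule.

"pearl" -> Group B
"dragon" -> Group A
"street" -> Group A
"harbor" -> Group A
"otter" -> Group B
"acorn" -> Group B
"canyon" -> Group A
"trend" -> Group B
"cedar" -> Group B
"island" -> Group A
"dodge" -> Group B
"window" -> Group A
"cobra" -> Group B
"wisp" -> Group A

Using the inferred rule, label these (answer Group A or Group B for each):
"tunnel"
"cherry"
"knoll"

A rule that fits every label: even length — true of each 'Group A' example, false of each 'Group B' one.
"tunnel": length 6, checks out → Group A.
"cherry": length 6, checks out → Group A.
"knoll": length 5, fails the rule → Group B.

Group A, Group A, Group B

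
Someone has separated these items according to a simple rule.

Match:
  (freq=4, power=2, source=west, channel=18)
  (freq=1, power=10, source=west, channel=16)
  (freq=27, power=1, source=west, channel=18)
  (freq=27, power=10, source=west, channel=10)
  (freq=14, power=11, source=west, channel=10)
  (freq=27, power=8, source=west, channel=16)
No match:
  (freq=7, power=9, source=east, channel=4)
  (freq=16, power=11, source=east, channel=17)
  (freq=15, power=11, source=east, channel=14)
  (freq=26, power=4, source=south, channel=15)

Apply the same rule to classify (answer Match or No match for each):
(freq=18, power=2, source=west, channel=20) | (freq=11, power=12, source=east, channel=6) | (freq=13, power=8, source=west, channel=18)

Match, No match, Match

The simplest hypothesis consistent with all the labels is: source is west.
(freq=18, power=2, source=west, channel=20): Match (source is west). (freq=11, power=12, source=east, channel=6): No match (source is east). (freq=13, power=8, source=west, channel=18): Match (source is west).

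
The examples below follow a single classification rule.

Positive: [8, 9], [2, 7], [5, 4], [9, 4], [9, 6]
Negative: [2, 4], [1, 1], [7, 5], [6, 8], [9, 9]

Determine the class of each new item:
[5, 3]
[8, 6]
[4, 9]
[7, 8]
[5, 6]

The common property of the 'Positive' items is: sum is odd. No 'Negative' item has it.
[5, 3]: 5+3 = 8, does not satisfy this → Negative. [8, 6]: 8+6 = 14, does not satisfy this → Negative. [4, 9]: 4+9 = 13, fits → Positive. [7, 8]: 7+8 = 15, fits → Positive. [5, 6]: 5+6 = 11, fits → Positive.

Negative, Negative, Positive, Positive, Positive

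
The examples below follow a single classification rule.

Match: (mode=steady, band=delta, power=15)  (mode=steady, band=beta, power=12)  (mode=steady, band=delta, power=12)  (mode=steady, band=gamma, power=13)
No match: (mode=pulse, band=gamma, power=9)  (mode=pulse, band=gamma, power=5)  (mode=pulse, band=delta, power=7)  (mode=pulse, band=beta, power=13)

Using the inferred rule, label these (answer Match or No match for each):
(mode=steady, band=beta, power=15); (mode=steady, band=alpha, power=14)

Match, Match

The pattern is that an item is 'Match' exactly when: mode is steady.
(mode=steady, band=beta, power=15): Match (mode is steady). (mode=steady, band=alpha, power=14): Match (mode is steady).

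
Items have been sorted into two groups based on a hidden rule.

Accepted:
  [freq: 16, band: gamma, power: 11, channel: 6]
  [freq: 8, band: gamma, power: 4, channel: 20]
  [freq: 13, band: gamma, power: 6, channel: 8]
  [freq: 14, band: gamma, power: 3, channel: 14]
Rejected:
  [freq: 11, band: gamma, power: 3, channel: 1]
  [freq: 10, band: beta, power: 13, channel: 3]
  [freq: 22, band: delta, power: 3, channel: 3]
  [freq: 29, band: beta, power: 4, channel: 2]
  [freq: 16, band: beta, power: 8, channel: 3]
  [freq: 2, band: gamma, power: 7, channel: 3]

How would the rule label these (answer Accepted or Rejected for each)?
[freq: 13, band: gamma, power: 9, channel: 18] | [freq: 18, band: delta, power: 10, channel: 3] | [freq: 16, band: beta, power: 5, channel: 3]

The common property of the 'Accepted' items is: channel ≥ 6. No 'Rejected' item has it.
[freq: 13, band: gamma, power: 9, channel: 18]: Accepted (channel = 18).
[freq: 18, band: delta, power: 10, channel: 3]: Rejected (channel = 3).
[freq: 16, band: beta, power: 5, channel: 3]: Rejected (channel = 3).

Accepted, Rejected, Rejected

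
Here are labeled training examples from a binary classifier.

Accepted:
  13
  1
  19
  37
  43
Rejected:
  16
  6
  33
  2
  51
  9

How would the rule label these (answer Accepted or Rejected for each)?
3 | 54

Rejected, Rejected

Rule: ≡ 1 (mod 6). This holds for each 'Accepted' example and fails for each 'Rejected' one.
3 → 3 mod 6 = 3 → Rejected. 54 → 54 mod 6 = 0 → Rejected.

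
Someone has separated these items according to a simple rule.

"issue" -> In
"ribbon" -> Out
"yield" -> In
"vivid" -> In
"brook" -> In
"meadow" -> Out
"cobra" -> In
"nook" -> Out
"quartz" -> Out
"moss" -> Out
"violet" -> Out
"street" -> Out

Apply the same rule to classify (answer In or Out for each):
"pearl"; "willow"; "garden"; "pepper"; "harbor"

In, Out, Out, Out, Out

One predicate separates the groups cleanly: odd length.
"pearl": length 5, matches → In.
"willow": length 6, doesn't match → Out.
"garden": length 6, doesn't match → Out.
"pepper": length 6, doesn't match → Out.
"harbor": length 6, doesn't match → Out.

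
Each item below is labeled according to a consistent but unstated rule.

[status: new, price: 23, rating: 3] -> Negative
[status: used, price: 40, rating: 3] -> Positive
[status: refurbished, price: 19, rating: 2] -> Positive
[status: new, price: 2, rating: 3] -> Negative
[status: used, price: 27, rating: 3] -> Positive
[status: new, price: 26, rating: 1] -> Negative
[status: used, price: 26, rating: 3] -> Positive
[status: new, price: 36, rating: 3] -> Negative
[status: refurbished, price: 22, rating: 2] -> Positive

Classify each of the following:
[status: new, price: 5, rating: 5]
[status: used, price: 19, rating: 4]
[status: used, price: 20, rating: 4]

Negative, Positive, Positive

Every 'Positive' example satisfies: status is not new. None of the 'Negative' examples do.
[status: new, price: 5, rating: 5] → status is new → Negative.
[status: used, price: 19, rating: 4] → status is used → Positive.
[status: used, price: 20, rating: 4] → status is used → Positive.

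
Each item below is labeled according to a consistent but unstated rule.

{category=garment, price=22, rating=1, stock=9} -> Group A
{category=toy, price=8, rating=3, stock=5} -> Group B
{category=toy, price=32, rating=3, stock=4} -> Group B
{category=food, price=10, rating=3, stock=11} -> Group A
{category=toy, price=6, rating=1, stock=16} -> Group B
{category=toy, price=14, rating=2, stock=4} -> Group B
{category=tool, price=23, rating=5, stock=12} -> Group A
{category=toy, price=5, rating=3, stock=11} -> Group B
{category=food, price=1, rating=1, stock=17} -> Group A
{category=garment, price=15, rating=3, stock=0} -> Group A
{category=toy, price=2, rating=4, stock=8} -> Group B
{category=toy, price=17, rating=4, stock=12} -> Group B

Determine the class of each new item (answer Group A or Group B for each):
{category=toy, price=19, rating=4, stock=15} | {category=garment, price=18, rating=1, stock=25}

Group B, Group A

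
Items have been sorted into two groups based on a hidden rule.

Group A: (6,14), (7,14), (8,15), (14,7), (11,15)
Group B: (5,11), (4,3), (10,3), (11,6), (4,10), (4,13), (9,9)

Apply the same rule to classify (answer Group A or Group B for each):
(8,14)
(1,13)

Every 'Group A' example satisfies: sum ≥ 20. None of the 'Group B' examples do.
(8,14): 8+14 = 22 — matches, so Group A. (1,13): 1+13 = 14 — fails this test, so Group B.

Group A, Group B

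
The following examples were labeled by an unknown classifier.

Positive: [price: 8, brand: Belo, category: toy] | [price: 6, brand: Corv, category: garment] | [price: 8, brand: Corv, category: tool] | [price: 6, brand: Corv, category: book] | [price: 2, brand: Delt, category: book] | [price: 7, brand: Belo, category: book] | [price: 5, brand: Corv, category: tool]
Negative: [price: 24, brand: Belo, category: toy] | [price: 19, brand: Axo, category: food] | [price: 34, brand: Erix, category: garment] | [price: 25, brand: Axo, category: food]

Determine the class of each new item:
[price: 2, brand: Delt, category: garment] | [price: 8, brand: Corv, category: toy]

Positive, Positive

One predicate separates the groups cleanly: price ≤ 8.
[price: 2, brand: Delt, category: garment]: Positive (price = 2).
[price: 8, brand: Corv, category: toy]: Positive (price = 8).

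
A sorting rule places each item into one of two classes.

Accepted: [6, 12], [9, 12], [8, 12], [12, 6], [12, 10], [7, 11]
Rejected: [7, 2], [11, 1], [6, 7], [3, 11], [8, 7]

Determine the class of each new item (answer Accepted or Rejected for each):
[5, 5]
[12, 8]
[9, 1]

Rejected, Accepted, Rejected

Every 'Accepted' example satisfies: sum ≥ 18. None of the 'Rejected' examples do.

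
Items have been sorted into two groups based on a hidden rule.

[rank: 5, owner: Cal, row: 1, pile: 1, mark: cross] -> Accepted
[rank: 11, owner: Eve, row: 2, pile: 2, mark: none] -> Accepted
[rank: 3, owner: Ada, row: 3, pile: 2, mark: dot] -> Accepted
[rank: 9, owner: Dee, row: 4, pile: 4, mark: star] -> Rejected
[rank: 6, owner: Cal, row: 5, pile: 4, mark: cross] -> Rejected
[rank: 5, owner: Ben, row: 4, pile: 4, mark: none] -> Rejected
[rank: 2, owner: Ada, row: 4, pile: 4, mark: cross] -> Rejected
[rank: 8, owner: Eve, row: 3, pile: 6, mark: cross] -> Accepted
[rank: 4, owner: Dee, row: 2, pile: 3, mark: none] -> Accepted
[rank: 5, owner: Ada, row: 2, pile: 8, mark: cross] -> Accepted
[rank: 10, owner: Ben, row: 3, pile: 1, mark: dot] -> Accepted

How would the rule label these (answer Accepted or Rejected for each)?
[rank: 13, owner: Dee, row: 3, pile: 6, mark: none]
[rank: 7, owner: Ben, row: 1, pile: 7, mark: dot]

The rule appears to be: row ≤ 3.
[rank: 13, owner: Dee, row: 3, pile: 6, mark: none]: row = 3, qualifies → Accepted. [rank: 7, owner: Ben, row: 1, pile: 7, mark: dot]: row = 1, qualifies → Accepted.

Accepted, Accepted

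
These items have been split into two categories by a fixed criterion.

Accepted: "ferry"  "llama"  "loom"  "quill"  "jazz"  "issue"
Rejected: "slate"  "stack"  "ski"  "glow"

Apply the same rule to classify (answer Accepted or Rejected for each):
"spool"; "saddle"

Rule: has a double letter. This holds for each 'Accepted' example and fails for each 'Rejected' one.
Accepted: "spool", since 'oo' doubled.
Accepted: "saddle", since 'dd' doubled.

Accepted, Accepted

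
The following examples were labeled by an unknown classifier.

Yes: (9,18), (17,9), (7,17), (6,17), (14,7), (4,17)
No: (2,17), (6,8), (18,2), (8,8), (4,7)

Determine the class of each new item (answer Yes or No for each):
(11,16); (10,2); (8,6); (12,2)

Rule: sum ≥ 21. This holds for each 'Yes' example and fails for each 'No' one.

Yes, No, No, No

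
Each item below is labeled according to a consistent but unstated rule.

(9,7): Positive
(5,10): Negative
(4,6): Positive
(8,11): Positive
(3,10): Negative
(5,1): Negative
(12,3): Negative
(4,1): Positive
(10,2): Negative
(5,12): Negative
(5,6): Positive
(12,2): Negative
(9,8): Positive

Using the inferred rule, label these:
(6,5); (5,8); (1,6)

Positive, Positive, Negative

'Positive' ⟺ |first − second| ≤ 3.
(6,5) → |6−5| = 1 → Positive. (5,8) → |5−8| = 3 → Positive. (1,6) → |1−6| = 5 → Negative.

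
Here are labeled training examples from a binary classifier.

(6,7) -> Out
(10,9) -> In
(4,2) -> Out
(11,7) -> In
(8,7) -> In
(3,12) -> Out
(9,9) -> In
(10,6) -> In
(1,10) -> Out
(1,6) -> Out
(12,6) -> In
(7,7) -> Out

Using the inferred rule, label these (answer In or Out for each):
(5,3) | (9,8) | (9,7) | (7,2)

Out, In, In, Out

A rule that fits every label: first ≥ 8 — true of each 'In' example, false of each 'Out' one.
(5,3): first 5, does not fit → Out. (9,8): first 9, qualifies → In. (9,7): first 9, qualifies → In. (7,2): first 7, does not fit → Out.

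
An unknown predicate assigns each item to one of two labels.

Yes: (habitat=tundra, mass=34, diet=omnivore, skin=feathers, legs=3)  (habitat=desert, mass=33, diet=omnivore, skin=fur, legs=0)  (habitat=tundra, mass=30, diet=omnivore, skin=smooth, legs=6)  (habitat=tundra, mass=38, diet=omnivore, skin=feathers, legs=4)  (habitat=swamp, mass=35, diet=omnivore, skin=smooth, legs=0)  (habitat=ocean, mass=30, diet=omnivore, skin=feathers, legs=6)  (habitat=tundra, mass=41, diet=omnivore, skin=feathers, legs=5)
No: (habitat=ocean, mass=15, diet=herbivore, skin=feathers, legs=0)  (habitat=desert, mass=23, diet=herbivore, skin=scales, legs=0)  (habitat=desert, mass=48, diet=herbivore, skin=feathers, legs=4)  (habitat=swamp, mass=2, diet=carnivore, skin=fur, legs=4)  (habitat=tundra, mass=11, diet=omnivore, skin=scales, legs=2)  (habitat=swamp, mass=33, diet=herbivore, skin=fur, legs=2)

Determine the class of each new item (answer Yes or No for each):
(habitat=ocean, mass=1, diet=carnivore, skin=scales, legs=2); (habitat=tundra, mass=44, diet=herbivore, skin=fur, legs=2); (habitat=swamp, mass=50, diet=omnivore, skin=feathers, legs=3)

'Yes' ⟺ diet is omnivore AND mass ≥ 15.
(habitat=ocean, mass=1, diet=carnivore, skin=scales, legs=2): diet is carnivore, mass = 1, does not fit → No.
(habitat=tundra, mass=44, diet=herbivore, skin=fur, legs=2): diet is herbivore, mass = 44, does not fit → No.
(habitat=swamp, mass=50, diet=omnivore, skin=feathers, legs=3): diet is omnivore, mass = 50, fits → Yes.

No, No, Yes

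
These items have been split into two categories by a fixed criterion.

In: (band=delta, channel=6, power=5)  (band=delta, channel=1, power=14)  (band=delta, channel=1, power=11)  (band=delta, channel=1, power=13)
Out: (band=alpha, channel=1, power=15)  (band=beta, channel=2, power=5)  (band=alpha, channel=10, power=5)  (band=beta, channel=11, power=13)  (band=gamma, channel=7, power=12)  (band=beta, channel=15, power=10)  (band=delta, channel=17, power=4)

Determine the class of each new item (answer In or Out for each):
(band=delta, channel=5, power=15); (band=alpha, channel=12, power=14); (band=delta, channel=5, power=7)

In, Out, In

The common property of the 'In' items is: band is delta AND power ≥ 5. No 'Out' item has it.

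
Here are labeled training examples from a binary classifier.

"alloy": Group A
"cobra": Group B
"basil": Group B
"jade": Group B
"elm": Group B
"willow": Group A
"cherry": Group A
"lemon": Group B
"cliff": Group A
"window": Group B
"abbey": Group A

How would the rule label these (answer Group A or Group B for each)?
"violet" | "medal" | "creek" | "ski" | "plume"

Looking at the examples, the only property every 'Group A' case has and every 'Group B' case lacks is: has a double letter.

Group B, Group B, Group A, Group B, Group B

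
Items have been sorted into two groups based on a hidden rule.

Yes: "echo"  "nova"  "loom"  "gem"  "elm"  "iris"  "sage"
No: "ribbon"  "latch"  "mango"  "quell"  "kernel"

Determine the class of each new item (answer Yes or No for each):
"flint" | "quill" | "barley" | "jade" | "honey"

The simplest hypothesis consistent with all the labels is: length ≤ 4.
No: "flint", since length 5. No: "quill", since length 5. No: "barley", since length 6. Yes: "jade", since length 4. No: "honey", since length 5.

No, No, No, Yes, No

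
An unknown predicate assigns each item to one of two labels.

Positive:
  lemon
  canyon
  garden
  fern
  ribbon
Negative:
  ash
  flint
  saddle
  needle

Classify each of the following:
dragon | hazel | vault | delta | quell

Positive, Negative, Negative, Negative, Negative

The rule appears to be: ends with 'n'.
dragon — ends with 'n', hence Positive. hazel — ends with 'l', hence Negative. vault — ends with 't', hence Negative. delta — ends with 'a', hence Negative. quell — ends with 'l', hence Negative.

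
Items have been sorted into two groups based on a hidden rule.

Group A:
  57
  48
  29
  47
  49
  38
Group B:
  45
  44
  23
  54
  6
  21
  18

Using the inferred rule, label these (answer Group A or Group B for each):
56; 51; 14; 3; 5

Group A, Group B, Group B, Group B, Group B

The common property of the 'Group A' items is: digit sum ≥ 10. No 'Group B' item has it.
56: digit sum 5+6 = 11 — satisfies this, so Group A. 51: digit sum 5+1 = 6 — does not fit, so Group B. 14: digit sum 1+4 = 5 — does not fit, so Group B. 3: digit sum 3 — does not fit, so Group B. 5: digit sum 5 — does not fit, so Group B.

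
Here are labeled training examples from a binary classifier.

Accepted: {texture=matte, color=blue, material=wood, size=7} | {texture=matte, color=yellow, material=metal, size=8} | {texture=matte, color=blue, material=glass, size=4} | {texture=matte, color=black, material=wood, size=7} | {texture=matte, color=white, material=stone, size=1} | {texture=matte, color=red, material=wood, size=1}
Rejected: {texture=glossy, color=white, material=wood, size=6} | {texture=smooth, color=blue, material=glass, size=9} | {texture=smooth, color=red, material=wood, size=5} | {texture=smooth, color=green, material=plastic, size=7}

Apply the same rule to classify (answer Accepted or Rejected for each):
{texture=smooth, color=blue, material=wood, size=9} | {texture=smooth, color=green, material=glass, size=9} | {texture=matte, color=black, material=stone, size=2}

Rejected, Rejected, Accepted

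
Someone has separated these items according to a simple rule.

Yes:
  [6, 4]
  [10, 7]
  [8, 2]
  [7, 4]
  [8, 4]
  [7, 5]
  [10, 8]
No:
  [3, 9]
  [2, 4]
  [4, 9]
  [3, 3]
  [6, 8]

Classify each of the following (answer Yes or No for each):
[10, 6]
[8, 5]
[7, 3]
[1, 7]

Yes, Yes, Yes, No

The distinguishing property — first > second — holds for all the 'Yes' cases and none of the 'No' cases.
[10, 6]: Yes (10 > 6). [8, 5]: Yes (8 > 5). [7, 3]: Yes (7 > 3). [1, 7]: No (1 < 7).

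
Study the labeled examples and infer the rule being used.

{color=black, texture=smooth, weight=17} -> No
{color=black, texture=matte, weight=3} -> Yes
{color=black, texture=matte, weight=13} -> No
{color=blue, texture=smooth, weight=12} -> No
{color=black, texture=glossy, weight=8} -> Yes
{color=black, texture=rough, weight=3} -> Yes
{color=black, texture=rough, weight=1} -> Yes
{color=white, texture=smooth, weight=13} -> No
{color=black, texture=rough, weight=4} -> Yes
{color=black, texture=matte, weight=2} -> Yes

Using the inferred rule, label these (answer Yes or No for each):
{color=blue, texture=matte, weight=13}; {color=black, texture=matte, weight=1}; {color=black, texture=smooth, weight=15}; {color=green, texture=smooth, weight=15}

The simplest hypothesis consistent with all the labels is: weight ≤ 8.
No: {color=blue, texture=matte, weight=13}, since weight = 13.
Yes: {color=black, texture=matte, weight=1}, since weight = 1.
No: {color=black, texture=smooth, weight=15}, since weight = 15.
No: {color=green, texture=smooth, weight=15}, since weight = 15.

No, Yes, No, No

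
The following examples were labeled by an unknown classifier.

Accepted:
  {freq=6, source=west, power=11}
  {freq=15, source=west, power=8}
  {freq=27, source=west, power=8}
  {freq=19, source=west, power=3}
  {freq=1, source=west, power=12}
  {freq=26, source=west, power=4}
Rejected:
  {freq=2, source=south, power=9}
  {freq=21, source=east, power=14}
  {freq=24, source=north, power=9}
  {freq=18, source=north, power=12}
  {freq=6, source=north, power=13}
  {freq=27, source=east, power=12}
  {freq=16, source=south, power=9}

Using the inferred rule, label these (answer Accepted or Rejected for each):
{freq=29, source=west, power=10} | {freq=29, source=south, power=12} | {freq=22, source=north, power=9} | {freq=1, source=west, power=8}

The rule appears to be: source is west.

Accepted, Rejected, Rejected, Accepted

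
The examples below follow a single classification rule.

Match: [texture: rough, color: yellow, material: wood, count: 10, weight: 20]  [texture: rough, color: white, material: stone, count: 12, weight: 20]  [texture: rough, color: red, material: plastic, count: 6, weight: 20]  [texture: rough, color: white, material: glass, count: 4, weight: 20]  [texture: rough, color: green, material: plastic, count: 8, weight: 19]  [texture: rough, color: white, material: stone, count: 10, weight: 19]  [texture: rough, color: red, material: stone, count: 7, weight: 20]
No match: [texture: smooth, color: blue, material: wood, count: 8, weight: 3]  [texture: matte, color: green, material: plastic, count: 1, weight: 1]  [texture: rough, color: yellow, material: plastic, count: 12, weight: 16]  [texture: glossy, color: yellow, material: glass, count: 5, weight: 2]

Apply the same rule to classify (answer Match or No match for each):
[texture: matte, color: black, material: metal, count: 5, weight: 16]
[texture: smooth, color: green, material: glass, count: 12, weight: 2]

'Match' ⟺ weight ≥ 19.
[texture: matte, color: black, material: metal, count: 5, weight: 16]: No match (weight = 16). [texture: smooth, color: green, material: glass, count: 12, weight: 2]: No match (weight = 2).

No match, No match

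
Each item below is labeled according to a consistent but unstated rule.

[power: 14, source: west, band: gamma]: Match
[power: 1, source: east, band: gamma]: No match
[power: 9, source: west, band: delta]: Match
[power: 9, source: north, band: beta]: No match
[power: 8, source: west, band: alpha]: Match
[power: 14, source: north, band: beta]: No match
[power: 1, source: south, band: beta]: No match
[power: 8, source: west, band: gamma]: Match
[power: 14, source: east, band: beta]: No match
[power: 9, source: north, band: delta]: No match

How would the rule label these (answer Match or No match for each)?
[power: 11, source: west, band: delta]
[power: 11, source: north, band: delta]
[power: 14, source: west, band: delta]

Match, No match, Match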